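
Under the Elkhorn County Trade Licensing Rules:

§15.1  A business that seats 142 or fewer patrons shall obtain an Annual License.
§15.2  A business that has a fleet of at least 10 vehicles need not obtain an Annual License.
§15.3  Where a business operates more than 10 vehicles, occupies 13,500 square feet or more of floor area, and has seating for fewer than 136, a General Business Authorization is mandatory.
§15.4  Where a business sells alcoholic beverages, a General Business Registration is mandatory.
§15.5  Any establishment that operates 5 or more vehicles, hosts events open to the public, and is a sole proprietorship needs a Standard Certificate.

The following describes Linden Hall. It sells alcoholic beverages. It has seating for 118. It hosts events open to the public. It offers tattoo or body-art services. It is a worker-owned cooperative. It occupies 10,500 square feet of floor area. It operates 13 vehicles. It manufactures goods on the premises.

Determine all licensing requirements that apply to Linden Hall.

§15.1 seating 118 ≤ 142 → Annual License required.
§15.2 vehicles 13 ≥ 10 → exempt from Annual License.
§15.3 vehicles 13 > 10; floor area 10,500 square feet < 13,500 square feet; seating 118 < 136 → General Business Authorization not required.
§15.4 sells alcoholic beverages → General Business Registration required.
§15.5 vehicles 13 ≥ 5; hosts events open to the public; is a worker-owned cooperative (not: is a sole proprietorship) → Standard Certificate not required.

General Business Registration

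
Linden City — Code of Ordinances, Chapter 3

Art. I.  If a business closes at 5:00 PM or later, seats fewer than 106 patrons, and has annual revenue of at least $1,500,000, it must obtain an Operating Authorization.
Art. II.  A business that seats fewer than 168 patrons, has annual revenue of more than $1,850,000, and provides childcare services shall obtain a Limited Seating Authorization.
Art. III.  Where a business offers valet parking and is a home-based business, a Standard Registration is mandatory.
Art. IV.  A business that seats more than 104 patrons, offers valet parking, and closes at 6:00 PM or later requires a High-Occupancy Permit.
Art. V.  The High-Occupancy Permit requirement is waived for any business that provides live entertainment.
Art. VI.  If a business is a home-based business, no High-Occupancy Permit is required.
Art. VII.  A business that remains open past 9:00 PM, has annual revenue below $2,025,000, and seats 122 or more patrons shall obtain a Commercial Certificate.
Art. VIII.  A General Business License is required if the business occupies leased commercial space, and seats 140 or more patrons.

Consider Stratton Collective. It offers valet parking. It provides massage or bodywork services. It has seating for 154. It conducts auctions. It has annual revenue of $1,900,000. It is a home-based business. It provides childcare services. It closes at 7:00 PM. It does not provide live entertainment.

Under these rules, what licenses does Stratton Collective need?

Art. I. closes 7:00 PM, after 5:00 PM; seating 154 ≥ 106; revenue $1,900,000 ≥ $1,500,000 → Operating Authorization not required.
Art. II. seating 154 < 168; revenue $1,900,000 > $1,850,000; provides childcare services → Limited Seating Authorization required.
Art. III. offers valet parking; is a home-based business → Standard Registration required.
Art. IV. seating 154 > 104; offers valet parking; closes 7:00 PM, after 6:00 PM → High-Occupancy Permit required.
Art. V. does not provide live entertainment → High-Occupancy Permit exemption does not apply.
Art. VI. is a home-based business → exempt from High-Occupancy Permit.
Art. VII. closes 7:00 PM, at/before 9:00 PM; revenue $1,900,000 < $2,025,000; seating 154 ≥ 122 → Commercial Certificate not required.
Art. VIII. is a home-based business (not: occupies leased commercial space); seating 154 ≥ 140 → General Business License not required.

Limited Seating Authorization, Standard Registration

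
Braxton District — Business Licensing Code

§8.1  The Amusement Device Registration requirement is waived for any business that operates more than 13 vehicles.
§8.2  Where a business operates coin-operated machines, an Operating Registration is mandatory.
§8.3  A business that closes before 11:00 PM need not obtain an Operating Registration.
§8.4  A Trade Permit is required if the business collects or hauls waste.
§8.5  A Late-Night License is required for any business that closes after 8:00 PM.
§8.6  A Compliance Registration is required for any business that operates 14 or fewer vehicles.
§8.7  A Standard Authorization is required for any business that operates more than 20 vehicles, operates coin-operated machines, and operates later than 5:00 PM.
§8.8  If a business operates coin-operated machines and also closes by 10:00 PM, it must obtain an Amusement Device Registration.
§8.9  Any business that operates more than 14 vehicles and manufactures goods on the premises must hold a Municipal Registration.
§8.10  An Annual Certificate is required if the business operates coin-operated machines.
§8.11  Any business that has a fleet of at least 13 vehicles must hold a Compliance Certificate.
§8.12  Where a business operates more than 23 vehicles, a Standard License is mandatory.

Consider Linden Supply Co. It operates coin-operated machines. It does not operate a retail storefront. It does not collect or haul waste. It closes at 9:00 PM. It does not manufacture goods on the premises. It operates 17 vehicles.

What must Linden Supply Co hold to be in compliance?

Annual Certificate, Compliance Certificate, Late-Night License

§8.1 vehicles 17 > 13 → exempt from Amusement Device Registration.
§8.2 operates coin-operated machines → Operating Registration required.
§8.3 closes 9:00 PM, at/before 11:00 PM → exempt from Operating Registration.
§8.4 does not collect or haul waste → Trade Permit not required.
§8.5 closes 9:00 PM, after 8:00 PM → Late-Night License required.
§8.6 vehicles 17 > 14 → Compliance Registration not required.
§8.7 vehicles 17 ≤ 20; operates coin-operated machines; closes 9:00 PM, after 5:00 PM → Standard Authorization not required.
§8.8 operates coin-operated machines; closes 9:00 PM, at/before 10:00 PM → Amusement Device Registration required.
§8.9 vehicles 17 > 14; does not manufacture goods on the premises → Municipal Registration not required.
§8.10 operates coin-operated machines → Annual Certificate required.
§8.11 vehicles 17 ≥ 13 → Compliance Certificate required.
§8.12 vehicles 17 ≤ 23 → Standard License not required.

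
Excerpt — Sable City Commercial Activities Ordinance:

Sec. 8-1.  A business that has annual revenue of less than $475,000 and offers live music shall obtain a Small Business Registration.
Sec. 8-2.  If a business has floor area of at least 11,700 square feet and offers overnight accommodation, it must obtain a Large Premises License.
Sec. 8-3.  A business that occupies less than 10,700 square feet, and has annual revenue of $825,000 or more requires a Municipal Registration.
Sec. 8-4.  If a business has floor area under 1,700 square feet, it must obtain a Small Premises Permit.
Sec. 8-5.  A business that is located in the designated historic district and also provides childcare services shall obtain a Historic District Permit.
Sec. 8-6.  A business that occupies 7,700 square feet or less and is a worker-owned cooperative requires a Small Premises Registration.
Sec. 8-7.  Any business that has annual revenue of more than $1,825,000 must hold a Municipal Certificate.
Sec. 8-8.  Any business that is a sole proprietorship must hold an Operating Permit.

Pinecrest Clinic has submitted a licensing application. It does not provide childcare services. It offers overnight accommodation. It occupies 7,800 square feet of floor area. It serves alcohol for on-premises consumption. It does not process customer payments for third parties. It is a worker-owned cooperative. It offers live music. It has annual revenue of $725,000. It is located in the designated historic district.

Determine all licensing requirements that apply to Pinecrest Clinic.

Sec. 8-1. revenue $725,000 ≥ $475,000; offers live music → Small Business Registration not required.
Sec. 8-2. floor area 7,800 square feet < 11,700 square feet; offers overnight accommodation → Large Premises License not required.
Sec. 8-3. floor area 7,800 square feet < 10,700 square feet; revenue $725,000 < $825,000 → Municipal Registration not required.
Sec. 8-4. floor area 7,800 square feet ≥ 1,700 square feet → Small Premises Permit not required.
Sec. 8-5. is located in the designated historic district; does not provide childcare services → Historic District Permit not required.
Sec. 8-6. floor area 7,800 square feet > 7,700 square feet; is a worker-owned cooperative → Small Premises Registration not required.
Sec. 8-7. revenue $725,000 ≤ $1,825,000 → Municipal Certificate not required.
Sec. 8-8. is a worker-owned cooperative (not: is a sole proprietorship) → Operating Permit not required.

None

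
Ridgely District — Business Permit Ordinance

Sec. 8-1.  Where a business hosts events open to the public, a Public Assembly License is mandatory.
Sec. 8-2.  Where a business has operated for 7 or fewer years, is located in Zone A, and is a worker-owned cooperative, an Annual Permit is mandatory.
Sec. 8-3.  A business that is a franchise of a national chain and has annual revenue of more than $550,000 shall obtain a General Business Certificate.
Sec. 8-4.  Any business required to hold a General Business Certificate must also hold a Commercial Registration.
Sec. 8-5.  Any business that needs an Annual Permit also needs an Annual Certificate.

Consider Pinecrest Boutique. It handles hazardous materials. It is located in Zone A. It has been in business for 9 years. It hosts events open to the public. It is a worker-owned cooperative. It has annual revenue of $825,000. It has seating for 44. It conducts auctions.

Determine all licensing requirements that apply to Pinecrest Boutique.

Public Assembly License

Sec. 8-1. hosts events open to the public → Public Assembly License required.
Sec. 8-2. years in business 9 > 7; is located in Zone A; is a worker-owned cooperative → Annual Permit not required.
Sec. 8-3. is a worker-owned cooperative (not: is a franchise of a national chain); revenue $825,000 > $550,000 → General Business Certificate not required.
Sec. 8-4. General Business Certificate is not required → no effect.
Sec. 8-5. Annual Permit is not required → no effect.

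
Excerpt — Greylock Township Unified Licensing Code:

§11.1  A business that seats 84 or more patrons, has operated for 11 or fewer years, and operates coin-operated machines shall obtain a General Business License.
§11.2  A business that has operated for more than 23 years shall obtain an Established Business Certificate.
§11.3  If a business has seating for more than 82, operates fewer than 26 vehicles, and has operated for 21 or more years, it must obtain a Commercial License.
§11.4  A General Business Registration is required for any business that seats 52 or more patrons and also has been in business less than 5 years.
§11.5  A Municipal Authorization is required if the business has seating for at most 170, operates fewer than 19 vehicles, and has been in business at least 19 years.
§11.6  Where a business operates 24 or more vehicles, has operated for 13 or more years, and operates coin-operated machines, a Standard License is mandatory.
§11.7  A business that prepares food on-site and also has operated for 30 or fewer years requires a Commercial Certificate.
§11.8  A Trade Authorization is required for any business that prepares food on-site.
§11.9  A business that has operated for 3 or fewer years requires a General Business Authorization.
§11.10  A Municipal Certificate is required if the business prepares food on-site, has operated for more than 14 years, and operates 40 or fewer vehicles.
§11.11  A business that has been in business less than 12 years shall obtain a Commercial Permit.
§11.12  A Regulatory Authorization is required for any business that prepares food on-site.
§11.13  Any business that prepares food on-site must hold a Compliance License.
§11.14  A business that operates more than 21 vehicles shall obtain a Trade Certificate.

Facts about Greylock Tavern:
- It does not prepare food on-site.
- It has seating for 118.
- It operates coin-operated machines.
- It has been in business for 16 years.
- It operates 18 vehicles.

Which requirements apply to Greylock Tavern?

None

§11.1 seating 118 ≥ 84; years in business 16 > 11; operates coin-operated machines → General Business License not required.
§11.2 years in business 16 ≤ 23 → Established Business Certificate not required.
§11.3 seating 118 > 82; vehicles 18 < 26; years in business 16 < 21 → Commercial License not required.
§11.4 seating 118 ≥ 52; years in business 16 ≥ 5 → General Business Registration not required.
§11.5 seating 118 ≤ 170; vehicles 18 < 19; years in business 16 < 19 → Municipal Authorization not required.
§11.6 vehicles 18 < 24; years in business 16 ≥ 13; operates coin-operated machines → Standard License not required.
§11.7 does not prepare food on-site; years in business 16 ≤ 30 → Commercial Certificate not required.
§11.8 does not prepare food on-site → Trade Authorization not required.
§11.9 years in business 16 > 3 → General Business Authorization not required.
§11.10 does not prepare food on-site; years in business 16 > 14; vehicles 18 ≤ 40 → Municipal Certificate not required.
§11.11 years in business 16 ≥ 12 → Commercial Permit not required.
§11.12 does not prepare food on-site → Regulatory Authorization not required.
§11.13 does not prepare food on-site → Compliance License not required.
§11.14 vehicles 18 ≤ 21 → Trade Certificate not required.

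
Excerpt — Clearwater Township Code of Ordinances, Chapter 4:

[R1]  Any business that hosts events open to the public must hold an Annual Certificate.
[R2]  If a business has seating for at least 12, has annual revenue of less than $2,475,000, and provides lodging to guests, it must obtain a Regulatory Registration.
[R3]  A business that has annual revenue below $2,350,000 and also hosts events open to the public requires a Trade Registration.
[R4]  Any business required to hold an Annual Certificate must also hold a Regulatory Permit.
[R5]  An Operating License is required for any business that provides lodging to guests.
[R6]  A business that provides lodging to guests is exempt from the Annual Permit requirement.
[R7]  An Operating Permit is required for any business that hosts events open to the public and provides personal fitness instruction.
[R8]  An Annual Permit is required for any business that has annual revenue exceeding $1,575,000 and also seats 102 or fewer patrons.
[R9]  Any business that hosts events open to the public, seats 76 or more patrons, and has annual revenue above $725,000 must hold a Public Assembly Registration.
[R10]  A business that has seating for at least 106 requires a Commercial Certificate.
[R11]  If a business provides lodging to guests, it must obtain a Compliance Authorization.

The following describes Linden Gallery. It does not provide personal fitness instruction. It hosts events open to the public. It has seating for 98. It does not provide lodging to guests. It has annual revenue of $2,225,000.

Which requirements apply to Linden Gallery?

[R1] hosts events open to the public → Annual Certificate required.
[R2] seating 98 ≥ 12; revenue $2,225,000 < $2,475,000; does not provide lodging to guests → Regulatory Registration not required.
[R3] revenue $2,225,000 < $2,350,000; hosts events open to the public → Trade Registration required.
[R4] Annual Certificate is required → Regulatory Permit also required.
[R5] does not provide lodging to guests → Operating License not required.
[R6] does not provide lodging to guests → Annual Permit exemption does not apply.
[R7] hosts events open to the public; does not provide personal fitness instruction → Operating Permit not required.
[R8] revenue $2,225,000 > $1,575,000; seating 98 ≤ 102 → Annual Permit required.
[R9] hosts events open to the public; seating 98 ≥ 76; revenue $2,225,000 > $725,000 → Public Assembly Registration required.
[R10] seating 98 < 106 → Commercial Certificate not required.
[R11] does not provide lodging to guests → Compliance Authorization not required.

Annual Certificate, Annual Permit, Public Assembly Registration, Regulatory Permit, Trade Registration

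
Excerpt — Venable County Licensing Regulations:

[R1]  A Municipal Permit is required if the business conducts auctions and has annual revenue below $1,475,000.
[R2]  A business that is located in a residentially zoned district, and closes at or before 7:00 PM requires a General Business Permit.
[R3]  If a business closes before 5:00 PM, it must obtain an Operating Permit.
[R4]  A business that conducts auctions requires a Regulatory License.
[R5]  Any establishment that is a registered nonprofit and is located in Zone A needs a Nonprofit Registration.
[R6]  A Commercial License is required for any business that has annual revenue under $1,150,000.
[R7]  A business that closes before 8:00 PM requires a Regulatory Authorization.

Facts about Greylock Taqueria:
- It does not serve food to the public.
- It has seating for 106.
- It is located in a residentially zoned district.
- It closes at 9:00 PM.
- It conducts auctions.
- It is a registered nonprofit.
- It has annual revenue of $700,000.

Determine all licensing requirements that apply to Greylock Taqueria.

Commercial License, Municipal Permit, Regulatory License

[R1] conducts auctions; revenue $700,000 < $1,475,000 → Municipal Permit required.
[R2] is located in a residentially zoned district; closes 9:00 PM, after 7:00 PM → General Business Permit not required.
[R3] closes 9:00 PM, after 5:00 PM → Operating Permit not required.
[R4] conducts auctions → Regulatory License required.
[R5] is a registered nonprofit; is located in a residentially zoned district (not: is located in Zone A) → Nonprofit Registration not required.
[R6] revenue $700,000 < $1,150,000 → Commercial License required.
[R7] closes 9:00 PM, after 8:00 PM → Regulatory Authorization not required.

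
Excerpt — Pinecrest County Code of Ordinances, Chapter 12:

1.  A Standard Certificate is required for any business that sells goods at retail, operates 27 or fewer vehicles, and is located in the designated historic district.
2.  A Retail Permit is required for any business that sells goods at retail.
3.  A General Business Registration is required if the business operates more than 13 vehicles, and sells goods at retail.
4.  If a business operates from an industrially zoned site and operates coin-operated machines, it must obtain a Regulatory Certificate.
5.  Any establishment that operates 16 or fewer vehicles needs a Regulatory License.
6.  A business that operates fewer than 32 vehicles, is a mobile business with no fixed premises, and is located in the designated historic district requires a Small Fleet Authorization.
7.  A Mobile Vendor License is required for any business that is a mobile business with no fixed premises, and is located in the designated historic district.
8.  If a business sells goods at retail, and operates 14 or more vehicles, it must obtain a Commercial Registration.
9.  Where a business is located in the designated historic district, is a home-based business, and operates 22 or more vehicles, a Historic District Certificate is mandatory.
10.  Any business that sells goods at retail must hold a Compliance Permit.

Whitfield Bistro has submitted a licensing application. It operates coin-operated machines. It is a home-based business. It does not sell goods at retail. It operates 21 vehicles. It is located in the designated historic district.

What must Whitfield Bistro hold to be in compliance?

None

1. does not sell goods at retail; vehicles 21 ≤ 27; is located in the designated historic district → Standard Certificate not required.
2. does not sell goods at retail → Retail Permit not required.
3. vehicles 21 > 13; does not sell goods at retail → General Business Registration not required.
4. is a home-based business (not: operates from an industrially zoned site); operates coin-operated machines → Regulatory Certificate not required.
5. vehicles 21 > 16 → Regulatory License not required.
6. vehicles 21 < 32; is a home-based business (not: is a mobile business with no fixed premises); is located in the designated historic district → Small Fleet Authorization not required.
7. is a home-based business (not: is a mobile business with no fixed premises); is located in the designated historic district → Mobile Vendor License not required.
8. does not sell goods at retail; vehicles 21 ≥ 14 → Commercial Registration not required.
9. is located in the designated historic district; is a home-based business; vehicles 21 < 22 → Historic District Certificate not required.
10. does not sell goods at retail → Compliance Permit not required.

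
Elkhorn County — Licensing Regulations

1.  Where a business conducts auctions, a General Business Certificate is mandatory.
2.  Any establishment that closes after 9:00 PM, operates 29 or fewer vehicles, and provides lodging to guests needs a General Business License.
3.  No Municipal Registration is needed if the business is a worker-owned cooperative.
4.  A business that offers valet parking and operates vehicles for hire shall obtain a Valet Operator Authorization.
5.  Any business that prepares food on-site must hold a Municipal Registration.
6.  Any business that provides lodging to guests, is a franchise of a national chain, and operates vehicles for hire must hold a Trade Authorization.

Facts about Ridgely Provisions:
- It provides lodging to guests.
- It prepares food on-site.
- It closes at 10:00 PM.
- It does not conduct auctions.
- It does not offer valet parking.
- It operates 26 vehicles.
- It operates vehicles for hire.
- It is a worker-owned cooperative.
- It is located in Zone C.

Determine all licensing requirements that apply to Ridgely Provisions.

1. does not conduct auctions → General Business Certificate not required.
2. closes 10:00 PM, after 9:00 PM; vehicles 26 ≤ 29; provides lodging to guests → General Business License required.
3. is a worker-owned cooperative → exempt from Municipal Registration.
4. does not offer valet parking; operates vehicles for hire → Valet Operator Authorization not required.
5. prepares food on-site → Municipal Registration required.
6. provides lodging to guests; is a worker-owned cooperative (not: is a franchise of a national chain); operates vehicles for hire → Trade Authorization not required.

General Business License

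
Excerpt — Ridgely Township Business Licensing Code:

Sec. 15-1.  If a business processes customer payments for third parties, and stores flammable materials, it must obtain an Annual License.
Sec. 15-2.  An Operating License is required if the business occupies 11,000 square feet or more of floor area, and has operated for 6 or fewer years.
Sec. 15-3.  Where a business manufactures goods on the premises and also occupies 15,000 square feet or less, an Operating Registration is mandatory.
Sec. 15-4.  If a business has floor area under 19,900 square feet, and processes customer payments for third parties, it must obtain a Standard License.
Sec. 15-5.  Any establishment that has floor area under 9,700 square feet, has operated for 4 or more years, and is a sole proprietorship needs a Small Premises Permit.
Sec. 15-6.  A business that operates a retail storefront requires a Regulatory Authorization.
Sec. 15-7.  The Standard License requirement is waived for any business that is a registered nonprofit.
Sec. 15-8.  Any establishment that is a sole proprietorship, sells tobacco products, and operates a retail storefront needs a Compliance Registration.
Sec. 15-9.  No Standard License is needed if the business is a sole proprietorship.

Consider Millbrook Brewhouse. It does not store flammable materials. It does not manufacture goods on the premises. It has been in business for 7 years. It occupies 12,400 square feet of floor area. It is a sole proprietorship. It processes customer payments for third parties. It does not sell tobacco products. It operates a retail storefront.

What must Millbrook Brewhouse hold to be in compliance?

Sec. 15-1. processes customer payments for third parties; does not store flammable materials → Annual License not required.
Sec. 15-2. floor area 12,400 square feet ≥ 11,000 square feet; years in business 7 > 6 → Operating License not required.
Sec. 15-3. does not manufacture goods on the premises; floor area 12,400 square feet ≤ 15,000 square feet → Operating Registration not required.
Sec. 15-4. floor area 12,400 square feet < 19,900 square feet; processes customer payments for third parties → Standard License required.
Sec. 15-5. floor area 12,400 square feet ≥ 9,700 square feet; years in business 7 ≥ 4; is a sole proprietorship → Small Premises Permit not required.
Sec. 15-6. operates a retail storefront → Regulatory Authorization required.
Sec. 15-7. is a sole proprietorship (not: is a registered nonprofit) → Standard License exemption does not apply.
Sec. 15-8. is a sole proprietorship; does not sell tobacco products; operates a retail storefront → Compliance Registration not required.
Sec. 15-9. is a sole proprietorship → exempt from Standard License.

Regulatory Authorization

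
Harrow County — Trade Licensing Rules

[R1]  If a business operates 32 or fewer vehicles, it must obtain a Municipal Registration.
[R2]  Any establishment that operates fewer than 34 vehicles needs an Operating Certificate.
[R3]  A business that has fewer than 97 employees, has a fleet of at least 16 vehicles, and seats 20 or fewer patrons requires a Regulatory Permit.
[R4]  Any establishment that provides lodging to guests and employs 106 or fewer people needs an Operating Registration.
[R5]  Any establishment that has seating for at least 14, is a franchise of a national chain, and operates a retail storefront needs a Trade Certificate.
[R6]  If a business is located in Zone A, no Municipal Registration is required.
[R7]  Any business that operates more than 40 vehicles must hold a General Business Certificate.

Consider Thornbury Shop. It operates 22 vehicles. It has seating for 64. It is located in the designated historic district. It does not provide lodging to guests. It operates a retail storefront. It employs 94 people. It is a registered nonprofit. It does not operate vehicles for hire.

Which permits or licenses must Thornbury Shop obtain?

[R1] vehicles 22 ≤ 32 → Municipal Registration required.
[R2] vehicles 22 < 34 → Operating Certificate required.
[R3] employees 94 < 97; vehicles 22 ≥ 16; seating 64 > 20 → Regulatory Permit not required.
[R4] does not provide lodging to guests; employees 94 ≤ 106 → Operating Registration not required.
[R5] seating 64 ≥ 14; is a registered nonprofit (not: is a franchise of a national chain); operates a retail storefront → Trade Certificate not required.
[R6] is located in the designated historic district (not: is located in Zone A) → Municipal Registration exemption does not apply.
[R7] vehicles 22 ≤ 40 → General Business Certificate not required.

Municipal Registration, Operating Certificate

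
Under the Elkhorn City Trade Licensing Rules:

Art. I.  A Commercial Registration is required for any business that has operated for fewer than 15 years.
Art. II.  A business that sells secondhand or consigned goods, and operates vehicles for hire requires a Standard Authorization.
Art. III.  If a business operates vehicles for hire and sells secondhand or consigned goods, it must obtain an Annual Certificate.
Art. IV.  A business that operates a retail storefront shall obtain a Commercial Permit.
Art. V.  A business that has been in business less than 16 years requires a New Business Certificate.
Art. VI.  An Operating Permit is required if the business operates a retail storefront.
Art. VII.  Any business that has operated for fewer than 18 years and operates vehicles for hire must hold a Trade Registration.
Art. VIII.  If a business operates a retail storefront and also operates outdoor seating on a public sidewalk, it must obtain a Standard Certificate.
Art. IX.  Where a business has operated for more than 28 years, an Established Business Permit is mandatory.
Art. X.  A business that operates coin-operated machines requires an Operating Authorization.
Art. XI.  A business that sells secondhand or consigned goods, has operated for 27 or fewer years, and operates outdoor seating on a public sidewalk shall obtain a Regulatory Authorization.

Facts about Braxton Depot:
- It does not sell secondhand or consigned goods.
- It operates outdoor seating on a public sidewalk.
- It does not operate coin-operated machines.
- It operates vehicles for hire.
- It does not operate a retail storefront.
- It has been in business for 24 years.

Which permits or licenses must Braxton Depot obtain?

None

Art. I. years in business 24 ≥ 15 → Commercial Registration not required.
Art. II. does not sell secondhand or consigned goods; operates vehicles for hire → Standard Authorization not required.
Art. III. operates vehicles for hire; does not sell secondhand or consigned goods → Annual Certificate not required.
Art. IV. does not operate a retail storefront → Commercial Permit not required.
Art. V. years in business 24 ≥ 16 → New Business Certificate not required.
Art. VI. does not operate a retail storefront → Operating Permit not required.
Art. VII. years in business 24 ≥ 18; operates vehicles for hire → Trade Registration not required.
Art. VIII. does not operate a retail storefront; operates outdoor seating on a public sidewalk → Standard Certificate not required.
Art. IX. years in business 24 ≤ 28 → Established Business Permit not required.
Art. X. does not operate coin-operated machines → Operating Authorization not required.
Art. XI. does not sell secondhand or consigned goods; years in business 24 ≤ 27; operates outdoor seating on a public sidewalk → Regulatory Authorization not required.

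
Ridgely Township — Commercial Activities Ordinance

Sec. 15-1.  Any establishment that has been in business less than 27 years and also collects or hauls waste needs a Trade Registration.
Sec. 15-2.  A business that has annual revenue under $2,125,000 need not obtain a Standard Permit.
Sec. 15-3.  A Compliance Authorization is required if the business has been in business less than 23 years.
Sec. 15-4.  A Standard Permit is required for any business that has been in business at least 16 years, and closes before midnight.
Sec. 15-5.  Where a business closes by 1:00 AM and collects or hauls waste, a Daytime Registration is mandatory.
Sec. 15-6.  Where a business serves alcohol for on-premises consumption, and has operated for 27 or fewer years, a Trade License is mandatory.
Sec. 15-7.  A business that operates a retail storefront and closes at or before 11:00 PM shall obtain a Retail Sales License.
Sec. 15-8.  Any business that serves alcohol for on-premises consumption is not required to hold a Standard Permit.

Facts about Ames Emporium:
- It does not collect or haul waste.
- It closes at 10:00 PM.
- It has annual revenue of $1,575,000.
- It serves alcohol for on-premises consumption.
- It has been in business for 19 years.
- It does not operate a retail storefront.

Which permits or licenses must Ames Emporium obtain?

Compliance Authorization, Trade License

Sec. 15-1. years in business 19 < 27; does not collect or haul waste → Trade Registration not required.
Sec. 15-2. revenue $1,575,000 < $2,125,000 → exempt from Standard Permit.
Sec. 15-3. years in business 19 < 23 → Compliance Authorization required.
Sec. 15-4. years in business 19 ≥ 16; closes 10:00 PM, at/before midnight → Standard Permit required.
Sec. 15-5. closes 10:00 PM, at/before 1:00 AM; does not collect or haul waste → Daytime Registration not required.
Sec. 15-6. serves alcohol for on-premises consumption; years in business 19 ≤ 27 → Trade License required.
Sec. 15-7. does not operate a retail storefront; closes 10:00 PM, at/before 11:00 PM → Retail Sales License not required.
Sec. 15-8. serves alcohol for on-premises consumption → exempt from Standard Permit.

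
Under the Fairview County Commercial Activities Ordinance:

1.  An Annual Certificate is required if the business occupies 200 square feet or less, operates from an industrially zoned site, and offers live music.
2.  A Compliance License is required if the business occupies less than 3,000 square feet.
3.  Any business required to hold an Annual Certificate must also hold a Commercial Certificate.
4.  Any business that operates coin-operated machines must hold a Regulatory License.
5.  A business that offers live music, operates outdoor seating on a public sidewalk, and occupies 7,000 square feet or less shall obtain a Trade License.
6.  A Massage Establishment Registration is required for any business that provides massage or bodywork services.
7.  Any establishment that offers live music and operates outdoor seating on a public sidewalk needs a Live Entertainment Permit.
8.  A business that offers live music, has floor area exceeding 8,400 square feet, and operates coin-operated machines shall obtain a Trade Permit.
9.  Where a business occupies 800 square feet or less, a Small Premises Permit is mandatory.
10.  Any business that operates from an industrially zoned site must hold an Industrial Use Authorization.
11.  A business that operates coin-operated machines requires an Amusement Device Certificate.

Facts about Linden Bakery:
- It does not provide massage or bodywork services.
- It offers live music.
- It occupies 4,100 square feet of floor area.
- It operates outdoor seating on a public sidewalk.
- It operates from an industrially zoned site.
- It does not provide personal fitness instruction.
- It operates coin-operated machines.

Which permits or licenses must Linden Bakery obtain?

Amusement Device Certificate, Industrial Use Authorization, Live Entertainment Permit, Regulatory License, Trade License

1. floor area 4,100 square feet > 200 square feet; operates from an industrially zoned site; offers live music → Annual Certificate not required.
2. floor area 4,100 square feet ≥ 3,000 square feet → Compliance License not required.
3. Annual Certificate is not required → no effect.
4. operates coin-operated machines → Regulatory License required.
5. offers live music; operates outdoor seating on a public sidewalk; floor area 4,100 square feet ≤ 7,000 square feet → Trade License required.
6. does not provide massage or bodywork services → Massage Establishment Registration not required.
7. offers live music; operates outdoor seating on a public sidewalk → Live Entertainment Permit required.
8. offers live music; floor area 4,100 square feet ≤ 8,400 square feet; operates coin-operated machines → Trade Permit not required.
9. floor area 4,100 square feet > 800 square feet → Small Premises Permit not required.
10. operates from an industrially zoned site → Industrial Use Authorization required.
11. operates coin-operated machines → Amusement Device Certificate required.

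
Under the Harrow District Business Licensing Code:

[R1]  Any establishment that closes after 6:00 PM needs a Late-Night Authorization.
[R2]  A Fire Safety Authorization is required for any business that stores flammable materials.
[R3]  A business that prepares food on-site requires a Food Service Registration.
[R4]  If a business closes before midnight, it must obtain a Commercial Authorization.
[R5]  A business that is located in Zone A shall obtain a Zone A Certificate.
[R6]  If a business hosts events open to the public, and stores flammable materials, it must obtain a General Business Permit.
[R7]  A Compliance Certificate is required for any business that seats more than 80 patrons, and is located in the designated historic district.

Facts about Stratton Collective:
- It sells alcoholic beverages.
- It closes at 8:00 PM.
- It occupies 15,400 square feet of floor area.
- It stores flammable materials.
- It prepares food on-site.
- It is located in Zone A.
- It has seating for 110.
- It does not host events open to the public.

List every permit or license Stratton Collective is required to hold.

Commercial Authorization, Fire Safety Authorization, Food Service Registration, Late-Night Authorization, Zone A Certificate

[R1] closes 8:00 PM, after 6:00 PM → Late-Night Authorization required.
[R2] stores flammable materials → Fire Safety Authorization required.
[R3] prepares food on-site → Food Service Registration required.
[R4] closes 8:00 PM, at/before midnight → Commercial Authorization required.
[R5] is located in Zone A → Zone A Certificate required.
[R6] does not host events open to the public; stores flammable materials → General Business Permit not required.
[R7] seating 110 > 80; is located in Zone A (not: is located in the designated historic district) → Compliance Certificate not required.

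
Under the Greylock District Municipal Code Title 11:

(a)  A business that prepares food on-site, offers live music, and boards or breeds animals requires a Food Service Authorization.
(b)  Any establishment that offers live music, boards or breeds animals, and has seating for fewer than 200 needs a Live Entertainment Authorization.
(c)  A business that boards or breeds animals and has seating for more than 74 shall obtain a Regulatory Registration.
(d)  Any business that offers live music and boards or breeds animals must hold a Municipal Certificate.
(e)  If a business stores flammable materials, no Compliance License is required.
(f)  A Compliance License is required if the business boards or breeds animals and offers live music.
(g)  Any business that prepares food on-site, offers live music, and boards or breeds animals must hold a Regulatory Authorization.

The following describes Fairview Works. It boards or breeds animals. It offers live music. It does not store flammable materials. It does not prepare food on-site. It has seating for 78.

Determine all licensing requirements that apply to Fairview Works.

Compliance License, Live Entertainment Authorization, Municipal Certificate, Regulatory Registration

(a) does not prepare food on-site; offers live music; boards or breeds animals → Food Service Authorization not required.
(b) offers live music; boards or breeds animals; seating 78 < 200 → Live Entertainment Authorization required.
(c) boards or breeds animals; seating 78 > 74 → Regulatory Registration required.
(d) offers live music; boards or breeds animals → Municipal Certificate required.
(e) does not store flammable materials → Compliance License exemption does not apply.
(f) boards or breeds animals; offers live music → Compliance License required.
(g) does not prepare food on-site; offers live music; boards or breeds animals → Regulatory Authorization not required.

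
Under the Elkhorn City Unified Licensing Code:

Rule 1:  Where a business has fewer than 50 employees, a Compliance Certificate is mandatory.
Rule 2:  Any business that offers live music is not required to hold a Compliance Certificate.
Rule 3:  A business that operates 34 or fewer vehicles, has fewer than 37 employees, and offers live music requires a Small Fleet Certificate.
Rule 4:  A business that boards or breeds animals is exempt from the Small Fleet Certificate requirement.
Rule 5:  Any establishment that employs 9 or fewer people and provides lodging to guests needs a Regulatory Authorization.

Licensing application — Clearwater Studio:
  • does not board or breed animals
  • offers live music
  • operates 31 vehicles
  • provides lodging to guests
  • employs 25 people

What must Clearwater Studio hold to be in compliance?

Small Fleet Certificate

Rule 1: employees 25 < 50 → Compliance Certificate required.
Rule 2: offers live music → exempt from Compliance Certificate.
Rule 3: vehicles 31 ≤ 34; employees 25 < 37; offers live music → Small Fleet Certificate required.
Rule 4: does not board or breed animals → Small Fleet Certificate exemption does not apply.
Rule 5: employees 25 > 9; provides lodging to guests → Regulatory Authorization not required.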